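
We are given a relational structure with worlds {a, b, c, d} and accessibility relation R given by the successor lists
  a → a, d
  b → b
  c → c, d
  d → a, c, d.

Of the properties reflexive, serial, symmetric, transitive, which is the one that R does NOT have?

transitive

Reflexive: yes — every world is R-related to itself.
Serial: yes — every world has a successor (e.g. a R a).
Symmetric: yes — every pair in R has its reverse in R.
Transitive: no — a R d and d R c, but not a R c.
Only transitive fails.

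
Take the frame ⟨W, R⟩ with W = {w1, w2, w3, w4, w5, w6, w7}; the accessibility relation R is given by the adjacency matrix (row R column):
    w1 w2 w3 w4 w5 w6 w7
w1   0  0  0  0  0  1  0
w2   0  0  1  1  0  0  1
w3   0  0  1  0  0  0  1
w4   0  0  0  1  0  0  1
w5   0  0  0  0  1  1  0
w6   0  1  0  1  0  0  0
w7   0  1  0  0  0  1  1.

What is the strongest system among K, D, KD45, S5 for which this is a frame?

Serial (axiom D): yes — every world has a successor (e.g. w1 R w6).
Euclidean (axiom 5): no — w2 R w3 and w2 R w4, but not w3 R w4.
Transitive (axiom 4): no — w1 R w6 and w6 R w2, but not w1 R w2.
Reflexive (axiom T): no — w1 is not related to itself.
So F validates K, D; KD45 would additionally require R to be Euclidean and transitive. The strongest is D.

D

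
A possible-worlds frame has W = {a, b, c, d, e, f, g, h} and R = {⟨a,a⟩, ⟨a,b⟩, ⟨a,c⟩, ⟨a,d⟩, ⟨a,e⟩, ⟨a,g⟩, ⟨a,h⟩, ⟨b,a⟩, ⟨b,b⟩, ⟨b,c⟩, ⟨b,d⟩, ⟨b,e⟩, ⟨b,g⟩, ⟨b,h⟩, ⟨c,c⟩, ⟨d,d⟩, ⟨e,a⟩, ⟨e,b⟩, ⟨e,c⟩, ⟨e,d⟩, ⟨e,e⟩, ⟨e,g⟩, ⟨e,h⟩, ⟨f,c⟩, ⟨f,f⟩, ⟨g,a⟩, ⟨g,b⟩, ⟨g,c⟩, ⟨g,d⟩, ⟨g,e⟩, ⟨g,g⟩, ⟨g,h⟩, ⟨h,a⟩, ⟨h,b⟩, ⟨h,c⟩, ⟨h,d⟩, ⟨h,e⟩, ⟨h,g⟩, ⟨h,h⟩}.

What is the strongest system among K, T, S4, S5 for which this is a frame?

Reflexive (axiom T): yes — every world is R-related to itself.
Transitive (axiom 4): yes — every two-step R-path is closed by a direct edge.
Euclidean (axiom 5): no — a R c and a R b, but not c R b.
So F validates K, T, S4; S5 would additionally require R to be Euclidean. The strongest is S4.

S4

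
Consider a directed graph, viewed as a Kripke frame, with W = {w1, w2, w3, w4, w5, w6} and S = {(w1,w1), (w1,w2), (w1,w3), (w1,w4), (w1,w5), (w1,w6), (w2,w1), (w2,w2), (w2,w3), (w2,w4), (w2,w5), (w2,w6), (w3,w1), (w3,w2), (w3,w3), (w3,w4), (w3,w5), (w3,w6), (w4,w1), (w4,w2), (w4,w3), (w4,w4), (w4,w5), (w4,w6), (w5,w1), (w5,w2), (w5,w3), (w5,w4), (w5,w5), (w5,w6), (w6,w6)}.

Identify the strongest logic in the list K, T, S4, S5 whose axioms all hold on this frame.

S4

Reflexive (axiom T): yes — every world is S-related to itself.
Transitive (axiom 4): yes — every two-step S-path is closed by a direct edge.
Euclidean (axiom 5): no — w1 S w6 and w1 S w2, but not w6 S w2.
So F validates K, T, S4; S5 would additionally require S to be Euclidean. The strongest is S4.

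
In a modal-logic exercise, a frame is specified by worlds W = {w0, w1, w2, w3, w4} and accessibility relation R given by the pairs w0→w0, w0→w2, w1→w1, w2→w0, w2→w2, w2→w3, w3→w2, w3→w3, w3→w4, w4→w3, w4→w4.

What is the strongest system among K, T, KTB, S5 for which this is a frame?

Reflexive (axiom T): yes — every world is R-related to itself.
Symmetric (axiom B): yes — every pair in R has its reverse in R.
Euclidean (axiom 5): no — w2 R w0 and w2 R w3, but not w0 R w3.
So F validates K, T, KTB; S5 would additionally require R to be Euclidean. The strongest is KTB.

KTB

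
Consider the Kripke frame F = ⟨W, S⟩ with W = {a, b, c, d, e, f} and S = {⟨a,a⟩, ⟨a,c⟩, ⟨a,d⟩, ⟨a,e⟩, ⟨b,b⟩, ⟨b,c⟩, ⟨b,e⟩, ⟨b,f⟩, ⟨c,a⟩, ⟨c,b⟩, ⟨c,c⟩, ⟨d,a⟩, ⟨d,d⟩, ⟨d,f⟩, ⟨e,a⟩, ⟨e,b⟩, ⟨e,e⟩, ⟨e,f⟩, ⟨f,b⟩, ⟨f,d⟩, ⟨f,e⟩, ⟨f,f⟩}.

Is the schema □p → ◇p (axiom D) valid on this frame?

The schema D characterises exactly the serial frames.
Serial: yes — every world has a successor (e.g. a S a).

Yes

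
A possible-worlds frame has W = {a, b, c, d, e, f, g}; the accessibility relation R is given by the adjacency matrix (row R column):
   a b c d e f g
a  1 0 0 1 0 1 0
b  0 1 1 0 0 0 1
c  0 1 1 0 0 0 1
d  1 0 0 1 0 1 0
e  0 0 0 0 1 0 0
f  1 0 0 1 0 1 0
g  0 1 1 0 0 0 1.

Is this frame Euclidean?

Euclidean: yes — any two successors of a common world are R-related.

Yes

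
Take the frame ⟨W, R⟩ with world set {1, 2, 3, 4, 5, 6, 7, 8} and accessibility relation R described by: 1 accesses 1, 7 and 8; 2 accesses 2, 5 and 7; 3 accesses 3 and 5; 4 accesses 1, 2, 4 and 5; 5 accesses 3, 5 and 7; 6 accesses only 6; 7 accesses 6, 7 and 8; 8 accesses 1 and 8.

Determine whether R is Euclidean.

Euclidean: no — 1 R 8 and 1 R 7, but not 8 R 7.

No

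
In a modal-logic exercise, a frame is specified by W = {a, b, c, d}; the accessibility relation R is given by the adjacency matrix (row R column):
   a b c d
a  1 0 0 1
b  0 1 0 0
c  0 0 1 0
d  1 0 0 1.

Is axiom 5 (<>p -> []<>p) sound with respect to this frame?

Axiom 5 corresponds to the accessibility relation being Euclidean.
Euclidean: yes — any two successors of a common world are R-related.

Yes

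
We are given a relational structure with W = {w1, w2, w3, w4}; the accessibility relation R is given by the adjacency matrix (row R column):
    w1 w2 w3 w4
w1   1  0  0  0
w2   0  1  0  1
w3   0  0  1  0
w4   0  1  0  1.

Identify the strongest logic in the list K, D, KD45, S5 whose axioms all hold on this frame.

S5

Serial (axiom D): yes — every world has a successor (e.g. w1 R w1).
Euclidean (axiom 5): yes — any two successors of a common world are R-related.
Transitive (axiom 4): yes — every two-step R-path is closed by a direct edge.
Reflexive (axiom T): yes — every world is R-related to itself.
So F validates K, D, KD45, S5. The strongest is S5.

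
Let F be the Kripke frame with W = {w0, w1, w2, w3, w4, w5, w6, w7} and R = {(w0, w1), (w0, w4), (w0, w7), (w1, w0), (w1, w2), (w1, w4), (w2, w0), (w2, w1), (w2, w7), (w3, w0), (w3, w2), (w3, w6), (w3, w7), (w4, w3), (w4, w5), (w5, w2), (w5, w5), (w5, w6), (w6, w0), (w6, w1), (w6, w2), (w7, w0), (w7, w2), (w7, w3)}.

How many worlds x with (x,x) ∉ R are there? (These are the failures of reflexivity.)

Enumerating: w0, w1, w2, w3, w4, w6, w7.

7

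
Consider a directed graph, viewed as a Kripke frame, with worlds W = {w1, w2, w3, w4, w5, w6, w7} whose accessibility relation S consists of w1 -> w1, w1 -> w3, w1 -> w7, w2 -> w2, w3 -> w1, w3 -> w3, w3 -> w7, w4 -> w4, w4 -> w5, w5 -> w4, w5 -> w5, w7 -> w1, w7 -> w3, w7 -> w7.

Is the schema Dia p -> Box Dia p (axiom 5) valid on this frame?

Yes

By correspondence theory, 5 is valid on a frame iff S is Euclidean.
Euclidean: yes — any two successors of a common world are S-related.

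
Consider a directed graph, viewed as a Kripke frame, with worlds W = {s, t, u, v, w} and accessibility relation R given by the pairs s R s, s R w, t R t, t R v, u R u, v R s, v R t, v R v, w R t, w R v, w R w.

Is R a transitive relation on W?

No

Transitive: no — s R w and w R t, but not s R t.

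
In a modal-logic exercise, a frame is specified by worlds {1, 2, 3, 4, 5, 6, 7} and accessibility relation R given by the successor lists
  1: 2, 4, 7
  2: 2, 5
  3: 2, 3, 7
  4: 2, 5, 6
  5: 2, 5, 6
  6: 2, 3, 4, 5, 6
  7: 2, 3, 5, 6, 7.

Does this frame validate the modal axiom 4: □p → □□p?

By correspondence theory, 4 is valid on a frame iff R is transitive.
Transitive: no — 1 R 2 and 2 R 5, but not 1 R 5.

No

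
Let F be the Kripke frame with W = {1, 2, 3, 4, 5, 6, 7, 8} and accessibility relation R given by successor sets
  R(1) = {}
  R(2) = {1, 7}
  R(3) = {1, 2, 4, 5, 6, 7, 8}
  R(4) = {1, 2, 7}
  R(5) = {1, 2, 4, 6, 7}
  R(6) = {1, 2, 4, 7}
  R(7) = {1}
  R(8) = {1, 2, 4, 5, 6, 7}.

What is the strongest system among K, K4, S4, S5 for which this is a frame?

K4

Transitive (axiom 4): yes — every two-step R-path is closed by a direct edge.
Reflexive (axiom T): no — 1 is not related to itself.
Euclidean (axiom 5): no — 2 R 1 and 2 R 7, but not 1 R 7.
So F validates K, K4; S4 would additionally require R to be reflexive. The strongest is K4.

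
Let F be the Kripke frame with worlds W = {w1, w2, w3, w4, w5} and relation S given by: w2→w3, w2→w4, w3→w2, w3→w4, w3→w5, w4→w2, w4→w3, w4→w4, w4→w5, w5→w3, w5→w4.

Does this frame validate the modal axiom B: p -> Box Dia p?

Yes

The schema B characterises exactly the symmetric frames.
Symmetric: yes — every pair in S has its reverse in S.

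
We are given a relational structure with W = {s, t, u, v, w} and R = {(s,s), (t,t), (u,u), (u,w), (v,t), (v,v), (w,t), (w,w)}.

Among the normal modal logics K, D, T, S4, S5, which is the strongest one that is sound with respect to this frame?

T

Serial (axiom D): yes — every world has a successor (e.g. s R s).
Reflexive (axiom T): yes — every world is R-related to itself.
Transitive (axiom 4): no — u R w and w R t, but not u R t.
Euclidean (axiom 5): no — u R w and u R u, but not w R u.
So F validates K, D, T; S4 would additionally require R to be transitive. The strongest is T.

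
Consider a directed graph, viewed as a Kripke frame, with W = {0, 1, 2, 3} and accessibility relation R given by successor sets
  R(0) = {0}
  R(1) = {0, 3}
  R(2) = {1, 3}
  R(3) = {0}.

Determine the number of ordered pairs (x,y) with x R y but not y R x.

5

Enumerating: (1,0), (1,3), (2,1), (2,3), (3,0).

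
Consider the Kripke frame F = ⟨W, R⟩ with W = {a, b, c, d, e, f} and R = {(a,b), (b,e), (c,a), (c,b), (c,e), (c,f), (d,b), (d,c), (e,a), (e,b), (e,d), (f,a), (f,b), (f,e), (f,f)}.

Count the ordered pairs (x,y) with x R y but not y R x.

12

Enumerating: (a,b), (c,a), (c,b), (c,e), (c,f), (d,b), (d,c), (e,a), (e,d), (f,a), (f,b), (f,e).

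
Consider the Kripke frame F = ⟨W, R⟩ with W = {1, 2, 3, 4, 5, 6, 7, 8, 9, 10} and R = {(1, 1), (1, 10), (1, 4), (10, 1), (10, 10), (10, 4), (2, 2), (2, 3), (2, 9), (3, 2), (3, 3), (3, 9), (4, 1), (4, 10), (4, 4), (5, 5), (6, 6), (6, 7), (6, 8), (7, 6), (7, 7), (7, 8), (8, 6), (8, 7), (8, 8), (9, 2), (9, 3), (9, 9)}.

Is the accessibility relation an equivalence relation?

Yes

Reflexive: yes — every world is R-related to itself.
Symmetric: yes — every pair in R has its reverse in R.
Transitive: yes — every two-step R-path is closed by a direct edge.
So R is an equivalence relation.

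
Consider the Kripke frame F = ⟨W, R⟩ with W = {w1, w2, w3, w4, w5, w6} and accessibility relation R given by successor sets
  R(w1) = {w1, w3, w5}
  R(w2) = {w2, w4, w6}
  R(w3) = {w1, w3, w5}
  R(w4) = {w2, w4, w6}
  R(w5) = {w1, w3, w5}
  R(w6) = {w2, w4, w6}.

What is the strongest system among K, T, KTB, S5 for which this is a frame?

Reflexive (axiom T): yes — every world is R-related to itself.
Symmetric (axiom B): yes — every pair in R has its reverse in R.
Euclidean (axiom 5): yes — any two successors of a common world are R-related.
So F validates K, T, KTB, S5. The strongest is S5.

S5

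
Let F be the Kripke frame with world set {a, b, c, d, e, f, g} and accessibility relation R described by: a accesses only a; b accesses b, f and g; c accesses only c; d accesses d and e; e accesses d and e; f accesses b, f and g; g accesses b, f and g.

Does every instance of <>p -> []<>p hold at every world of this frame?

Yes

The schema 5 characterises exactly the Euclidean frames.
Euclidean: yes — any two successors of a common world are R-related.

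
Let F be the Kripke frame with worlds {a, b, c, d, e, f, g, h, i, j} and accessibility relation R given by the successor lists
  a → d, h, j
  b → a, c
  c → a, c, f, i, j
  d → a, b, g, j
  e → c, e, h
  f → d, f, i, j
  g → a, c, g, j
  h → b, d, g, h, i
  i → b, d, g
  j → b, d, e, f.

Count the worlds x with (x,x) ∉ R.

5

Enumerating: a, b, d, i, j.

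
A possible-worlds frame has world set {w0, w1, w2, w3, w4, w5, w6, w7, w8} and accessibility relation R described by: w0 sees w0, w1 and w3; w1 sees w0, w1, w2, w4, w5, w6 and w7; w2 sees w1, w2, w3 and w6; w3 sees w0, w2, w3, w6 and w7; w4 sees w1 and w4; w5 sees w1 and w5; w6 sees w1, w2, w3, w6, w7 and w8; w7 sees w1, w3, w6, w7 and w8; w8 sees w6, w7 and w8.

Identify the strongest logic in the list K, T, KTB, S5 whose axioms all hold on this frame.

KTB

Reflexive (axiom T): yes — every world is R-related to itself.
Symmetric (axiom B): yes — every pair in R has its reverse in R.
Euclidean (axiom 5): no — w0 R w1 and w0 R w3, but not w1 R w3.
So F validates K, T, KTB; S5 would additionally require R to be Euclidean. The strongest is KTB.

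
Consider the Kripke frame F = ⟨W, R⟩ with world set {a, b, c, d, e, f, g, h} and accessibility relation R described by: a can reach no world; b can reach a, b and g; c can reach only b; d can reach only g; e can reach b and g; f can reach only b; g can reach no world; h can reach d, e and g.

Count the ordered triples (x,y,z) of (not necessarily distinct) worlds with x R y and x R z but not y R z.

16

Enumerating: (b,a,a), (b,a,b), (b,a,g), (b,g,a), (b,g,b), (b,g,g), (d,g,g), (e,g,b), (e,g,g), (h,d,d), (h,d,e), (h,e,d), (h,e,e), (h,g,d), (h,g,e), (h,g,g).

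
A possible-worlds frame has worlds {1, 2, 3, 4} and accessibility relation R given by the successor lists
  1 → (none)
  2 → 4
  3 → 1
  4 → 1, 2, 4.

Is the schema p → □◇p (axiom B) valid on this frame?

Axiom B corresponds to the accessibility relation being symmetric.
Symmetric: no — 3 R 1 but not 1 R 3.

No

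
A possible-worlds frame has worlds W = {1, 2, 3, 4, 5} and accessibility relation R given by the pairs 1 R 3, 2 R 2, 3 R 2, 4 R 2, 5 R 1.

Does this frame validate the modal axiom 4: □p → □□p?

Axiom 4 corresponds to the accessibility relation being transitive.
Transitive: no — 1 R 3 and 3 R 2, but not 1 R 2.

No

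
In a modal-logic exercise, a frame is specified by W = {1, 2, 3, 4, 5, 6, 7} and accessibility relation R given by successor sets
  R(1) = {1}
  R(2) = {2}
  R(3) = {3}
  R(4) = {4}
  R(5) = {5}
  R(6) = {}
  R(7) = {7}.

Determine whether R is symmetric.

Symmetric: yes — every pair in R has its reverse in R.

Yes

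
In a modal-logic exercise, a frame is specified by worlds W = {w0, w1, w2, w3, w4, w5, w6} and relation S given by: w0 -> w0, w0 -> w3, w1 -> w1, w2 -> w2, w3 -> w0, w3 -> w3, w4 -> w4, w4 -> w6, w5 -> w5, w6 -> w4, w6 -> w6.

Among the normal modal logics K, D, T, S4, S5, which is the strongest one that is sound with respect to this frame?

S5

Serial (axiom D): yes — every world has a successor (e.g. w0 S w0).
Reflexive (axiom T): yes — every world is S-related to itself.
Transitive (axiom 4): yes — every two-step S-path is closed by a direct edge.
Euclidean (axiom 5): yes — any two successors of a common world are S-related.
So F validates K, D, T, S4, S5. The strongest is S5.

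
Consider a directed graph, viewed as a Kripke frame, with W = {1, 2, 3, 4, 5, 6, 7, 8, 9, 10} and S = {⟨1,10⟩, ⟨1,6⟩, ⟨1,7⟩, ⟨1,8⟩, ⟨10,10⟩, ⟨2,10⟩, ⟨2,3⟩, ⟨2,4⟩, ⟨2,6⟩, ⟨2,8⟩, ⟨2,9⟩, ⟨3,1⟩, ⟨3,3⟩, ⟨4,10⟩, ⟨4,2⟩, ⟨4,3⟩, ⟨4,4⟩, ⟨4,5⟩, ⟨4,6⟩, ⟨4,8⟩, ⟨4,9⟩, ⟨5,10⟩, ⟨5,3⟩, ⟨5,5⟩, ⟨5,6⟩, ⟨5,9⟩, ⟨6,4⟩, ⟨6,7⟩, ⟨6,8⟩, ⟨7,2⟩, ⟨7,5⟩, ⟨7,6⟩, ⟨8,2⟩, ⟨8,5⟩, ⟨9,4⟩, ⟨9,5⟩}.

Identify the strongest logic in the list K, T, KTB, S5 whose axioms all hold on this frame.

K

Reflexive (axiom T): no — 1 is not related to itself.
Symmetric (axiom B): no — 1 S 10 but not 10 S 1.
Euclidean (axiom 5): no — 1 S 10 and 1 S 6, but not 10 S 6.
So F validates K; T would additionally require S to be reflexive. The strongest is K.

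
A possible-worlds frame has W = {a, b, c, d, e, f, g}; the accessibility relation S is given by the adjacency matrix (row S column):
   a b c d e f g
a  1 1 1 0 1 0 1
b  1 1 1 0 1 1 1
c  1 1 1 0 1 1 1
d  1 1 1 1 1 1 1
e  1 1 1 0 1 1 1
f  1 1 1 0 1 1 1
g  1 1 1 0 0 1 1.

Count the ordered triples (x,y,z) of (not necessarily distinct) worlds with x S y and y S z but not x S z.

8

Enumerating: (a,b,f), (a,c,f), (a,e,f), (a,g,f), (g,a,e), (g,b,e), (g,c,e), (g,f,e).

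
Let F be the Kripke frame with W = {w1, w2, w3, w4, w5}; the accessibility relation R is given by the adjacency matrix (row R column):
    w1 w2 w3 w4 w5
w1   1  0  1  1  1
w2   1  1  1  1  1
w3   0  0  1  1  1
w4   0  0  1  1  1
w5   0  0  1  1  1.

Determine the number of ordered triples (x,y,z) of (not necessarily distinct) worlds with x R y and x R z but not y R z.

10

Enumerating: (w1,w3,w1), (w1,w4,w1), (w1,w5,w1), (w2,w1,w2), (w2,w3,w1), (w2,w3,w2), (w2,w4,w1), (w2,w4,w2), (w2,w5,w1), (w2,w5,w2).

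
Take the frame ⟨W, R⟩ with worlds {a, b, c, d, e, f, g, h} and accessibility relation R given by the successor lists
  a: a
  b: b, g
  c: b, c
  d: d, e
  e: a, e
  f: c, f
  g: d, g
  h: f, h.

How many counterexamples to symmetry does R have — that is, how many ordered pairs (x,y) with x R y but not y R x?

7

Enumerating: (b,g), (c,b), (d,e), (e,a), (f,c), (g,d), (h,f).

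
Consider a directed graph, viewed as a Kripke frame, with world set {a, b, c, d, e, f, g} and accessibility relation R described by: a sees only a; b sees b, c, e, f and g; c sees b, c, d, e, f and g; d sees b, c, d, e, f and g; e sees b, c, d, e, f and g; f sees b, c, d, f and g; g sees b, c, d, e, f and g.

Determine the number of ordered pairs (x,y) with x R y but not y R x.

Enumerating: (d,b), (e,f).

2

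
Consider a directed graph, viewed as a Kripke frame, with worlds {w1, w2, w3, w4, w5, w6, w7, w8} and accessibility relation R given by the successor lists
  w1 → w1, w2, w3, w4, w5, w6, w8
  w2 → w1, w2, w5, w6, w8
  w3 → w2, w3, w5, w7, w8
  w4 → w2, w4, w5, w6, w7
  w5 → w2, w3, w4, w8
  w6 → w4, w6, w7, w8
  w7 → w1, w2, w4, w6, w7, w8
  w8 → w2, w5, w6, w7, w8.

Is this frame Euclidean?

Euclidean: no — w1 R w2 and w1 R w3, but not w2 R w3.

No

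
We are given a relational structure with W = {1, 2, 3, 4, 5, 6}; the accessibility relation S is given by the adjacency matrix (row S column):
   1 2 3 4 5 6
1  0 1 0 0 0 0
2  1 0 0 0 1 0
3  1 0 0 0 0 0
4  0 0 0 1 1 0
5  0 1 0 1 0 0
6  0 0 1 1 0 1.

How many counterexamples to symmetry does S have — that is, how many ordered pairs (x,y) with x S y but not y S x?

3

Enumerating: (3,1), (6,3), (6,4).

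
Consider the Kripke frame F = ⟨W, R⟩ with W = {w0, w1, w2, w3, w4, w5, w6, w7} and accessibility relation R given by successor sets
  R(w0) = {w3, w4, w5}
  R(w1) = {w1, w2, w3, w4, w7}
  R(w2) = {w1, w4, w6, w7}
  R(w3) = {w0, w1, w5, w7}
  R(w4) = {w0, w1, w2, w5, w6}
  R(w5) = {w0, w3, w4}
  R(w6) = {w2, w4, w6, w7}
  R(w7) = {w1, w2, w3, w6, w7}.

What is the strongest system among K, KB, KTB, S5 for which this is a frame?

Symmetric (axiom B): yes — every pair in R has its reverse in R.
Reflexive (axiom T): no — w0 is not related to itself.
Euclidean (axiom 5): no — w0 R w3 and w0 R w4, but not w3 R w4.
So F validates K, KB; KTB would additionally require R to be reflexive. The strongest is KB.

KB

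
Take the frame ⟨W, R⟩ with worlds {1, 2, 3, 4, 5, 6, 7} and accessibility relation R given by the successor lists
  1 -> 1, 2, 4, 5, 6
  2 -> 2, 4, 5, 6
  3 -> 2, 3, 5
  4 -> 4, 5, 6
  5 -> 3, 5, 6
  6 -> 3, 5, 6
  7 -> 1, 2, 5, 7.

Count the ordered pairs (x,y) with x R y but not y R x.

Enumerating: (1,2), (1,4), (1,5), (1,6), (2,4), (2,5), (2,6), (3,2), (4,5), (4,6), (6,3), (7,1), (7,2), (7,5).

14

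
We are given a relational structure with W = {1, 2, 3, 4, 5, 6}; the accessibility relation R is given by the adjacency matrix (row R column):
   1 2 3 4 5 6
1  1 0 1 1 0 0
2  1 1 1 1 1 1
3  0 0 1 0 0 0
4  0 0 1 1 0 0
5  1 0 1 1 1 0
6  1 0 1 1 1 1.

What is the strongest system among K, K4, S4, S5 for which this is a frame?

S4

Transitive (axiom 4): yes — every two-step R-path is closed by a direct edge.
Reflexive (axiom T): yes — every world is R-related to itself.
Euclidean (axiom 5): no — 1 R 3 and 1 R 4, but not 3 R 4.
So F validates K, K4, S4; S5 would additionally require R to be Euclidean. The strongest is S4.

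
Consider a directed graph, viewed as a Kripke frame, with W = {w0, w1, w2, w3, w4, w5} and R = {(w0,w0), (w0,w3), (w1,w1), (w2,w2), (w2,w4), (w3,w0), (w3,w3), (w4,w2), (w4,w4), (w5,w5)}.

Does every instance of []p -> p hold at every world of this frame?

The schema T characterises exactly the reflexive frames.
Reflexive: yes — every world is R-related to itself.

Yes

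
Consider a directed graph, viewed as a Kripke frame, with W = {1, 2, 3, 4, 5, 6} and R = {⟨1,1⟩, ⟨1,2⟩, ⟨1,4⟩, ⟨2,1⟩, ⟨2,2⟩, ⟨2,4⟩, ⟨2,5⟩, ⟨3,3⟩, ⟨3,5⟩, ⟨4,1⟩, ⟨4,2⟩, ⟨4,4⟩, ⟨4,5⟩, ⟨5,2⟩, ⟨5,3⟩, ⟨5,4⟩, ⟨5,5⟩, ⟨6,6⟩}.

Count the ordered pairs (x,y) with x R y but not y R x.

0

R is symmetric; there are no such tuples.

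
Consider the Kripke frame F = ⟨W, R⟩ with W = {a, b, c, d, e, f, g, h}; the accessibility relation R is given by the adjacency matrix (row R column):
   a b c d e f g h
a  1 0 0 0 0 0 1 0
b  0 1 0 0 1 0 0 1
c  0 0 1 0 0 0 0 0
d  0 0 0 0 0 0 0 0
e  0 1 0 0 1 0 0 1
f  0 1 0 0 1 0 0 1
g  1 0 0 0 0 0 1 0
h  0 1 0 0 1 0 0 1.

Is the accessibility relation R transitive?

Transitive: yes — every two-step R-path is closed by a direct edge.

Yes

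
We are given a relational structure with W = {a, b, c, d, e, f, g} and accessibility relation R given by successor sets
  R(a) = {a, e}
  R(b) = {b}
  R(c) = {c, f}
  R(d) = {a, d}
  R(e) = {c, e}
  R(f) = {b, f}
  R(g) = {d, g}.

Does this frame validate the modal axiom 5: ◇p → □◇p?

The schema 5 characterises exactly the Euclidean frames.
Euclidean: no — a R e and a R a, but not e R a.

No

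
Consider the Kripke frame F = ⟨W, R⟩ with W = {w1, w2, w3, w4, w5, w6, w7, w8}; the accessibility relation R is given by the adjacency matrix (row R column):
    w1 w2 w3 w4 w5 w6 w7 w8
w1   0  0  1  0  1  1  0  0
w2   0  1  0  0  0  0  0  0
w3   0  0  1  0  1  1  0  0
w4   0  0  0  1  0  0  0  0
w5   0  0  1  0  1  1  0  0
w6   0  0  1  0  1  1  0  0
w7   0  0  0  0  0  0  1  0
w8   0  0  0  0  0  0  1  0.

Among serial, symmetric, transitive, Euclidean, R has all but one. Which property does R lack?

Serial: yes — every world has a successor (e.g. w1 R w3).
Symmetric: no — w1 R w3 but not w3 R w1.
Transitive: yes — every two-step R-path is closed by a direct edge.
Euclidean: yes — any two successors of a common world are R-related.
Only symmetric fails.

symmetric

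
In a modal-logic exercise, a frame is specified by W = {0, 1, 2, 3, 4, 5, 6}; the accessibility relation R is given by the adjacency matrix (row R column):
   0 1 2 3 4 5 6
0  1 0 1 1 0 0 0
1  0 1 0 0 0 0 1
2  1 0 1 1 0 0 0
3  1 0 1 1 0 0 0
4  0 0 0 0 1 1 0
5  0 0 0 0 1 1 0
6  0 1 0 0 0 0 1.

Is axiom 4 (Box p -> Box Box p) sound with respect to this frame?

Axiom 4 corresponds to the accessibility relation being transitive.
Transitive: yes — every two-step R-path is closed by a direct edge.

Yes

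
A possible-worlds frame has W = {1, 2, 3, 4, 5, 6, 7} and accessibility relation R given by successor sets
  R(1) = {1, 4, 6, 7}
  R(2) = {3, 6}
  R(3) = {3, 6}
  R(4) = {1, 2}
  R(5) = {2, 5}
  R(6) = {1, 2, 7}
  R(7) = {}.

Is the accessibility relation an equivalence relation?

Reflexive: no — 2 is not related to itself.
Symmetric: no — 1 R 7 but not 7 R 1.
Transitive: no — 1 R 4 and 4 R 2, but not 1 R 2.
So R is not an equivalence relation.

No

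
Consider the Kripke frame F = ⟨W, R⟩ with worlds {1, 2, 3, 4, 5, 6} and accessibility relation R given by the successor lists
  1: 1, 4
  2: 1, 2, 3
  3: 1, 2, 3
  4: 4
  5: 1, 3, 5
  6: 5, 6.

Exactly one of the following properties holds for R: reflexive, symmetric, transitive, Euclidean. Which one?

reflexive

Reflexive: yes — every world is R-related to itself.
Symmetric: no — 1 R 4 but not 4 R 1.
Transitive: no — 2 R 1 and 1 R 4, but not 2 R 4.
Euclidean: no — 2 R 1 and 2 R 3, but not 1 R 3.
Only reflexive holds.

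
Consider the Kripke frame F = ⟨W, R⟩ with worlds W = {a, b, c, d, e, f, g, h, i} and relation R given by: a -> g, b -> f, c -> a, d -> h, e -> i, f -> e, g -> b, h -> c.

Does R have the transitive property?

No

Transitive: no — a R g and g R b, but not a R b.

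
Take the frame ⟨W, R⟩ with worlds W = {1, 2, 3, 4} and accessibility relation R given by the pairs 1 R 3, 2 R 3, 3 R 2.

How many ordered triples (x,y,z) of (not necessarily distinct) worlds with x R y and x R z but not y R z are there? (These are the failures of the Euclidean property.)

3

Enumerating: (1,3,3), (2,3,3), (3,2,2).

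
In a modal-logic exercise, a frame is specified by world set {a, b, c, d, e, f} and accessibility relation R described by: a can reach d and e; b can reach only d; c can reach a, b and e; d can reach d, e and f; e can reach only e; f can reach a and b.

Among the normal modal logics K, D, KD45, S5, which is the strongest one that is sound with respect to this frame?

Serial (axiom D): yes — every world has a successor (e.g. a R d).
Euclidean (axiom 5): no — a R e and a R d, but not e R d.
Transitive (axiom 4): no — a R d and d R f, but not a R f.
Reflexive (axiom T): no — a is not related to itself.
So F validates K, D; KD45 would additionally require R to be Euclidean and transitive. The strongest is D.

D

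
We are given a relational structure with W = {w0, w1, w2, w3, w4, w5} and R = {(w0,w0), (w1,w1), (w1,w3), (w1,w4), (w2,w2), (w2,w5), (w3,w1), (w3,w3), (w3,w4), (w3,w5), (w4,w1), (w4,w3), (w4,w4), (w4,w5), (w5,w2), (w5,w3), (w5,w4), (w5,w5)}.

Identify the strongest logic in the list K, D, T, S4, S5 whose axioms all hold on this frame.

Serial (axiom D): yes — every world has a successor (e.g. w0 R w0).
Reflexive (axiom T): yes — every world is R-related to itself.
Transitive (axiom 4): no — w1 R w3 and w3 R w5, but not w1 R w5.
Euclidean (axiom 5): no — w3 R w1 and w3 R w5, but not w1 R w5.
So F validates K, D, T; S4 would additionally require R to be transitive. The strongest is T.

T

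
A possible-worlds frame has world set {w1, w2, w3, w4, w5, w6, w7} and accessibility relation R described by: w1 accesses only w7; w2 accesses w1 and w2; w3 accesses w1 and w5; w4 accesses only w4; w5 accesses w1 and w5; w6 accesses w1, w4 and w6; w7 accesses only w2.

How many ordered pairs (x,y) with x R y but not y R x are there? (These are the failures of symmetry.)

Enumerating: (w1,w7), (w2,w1), (w3,w1), (w3,w5), (w5,w1), (w6,w1), (w6,w4), (w7,w2).

8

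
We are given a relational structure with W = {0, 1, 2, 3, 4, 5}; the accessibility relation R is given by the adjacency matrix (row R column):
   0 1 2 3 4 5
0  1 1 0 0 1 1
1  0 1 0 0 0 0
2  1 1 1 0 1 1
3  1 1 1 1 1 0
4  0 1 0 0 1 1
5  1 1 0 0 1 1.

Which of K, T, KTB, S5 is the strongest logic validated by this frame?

Reflexive (axiom T): yes — every world is R-related to itself.
Symmetric (axiom B): no — 0 R 1 but not 1 R 0.
Euclidean (axiom 5): no — 0 R 1 and 0 R 4, but not 1 R 4.
So F validates K, T; KTB would additionally require R to be symmetric. The strongest is T.

T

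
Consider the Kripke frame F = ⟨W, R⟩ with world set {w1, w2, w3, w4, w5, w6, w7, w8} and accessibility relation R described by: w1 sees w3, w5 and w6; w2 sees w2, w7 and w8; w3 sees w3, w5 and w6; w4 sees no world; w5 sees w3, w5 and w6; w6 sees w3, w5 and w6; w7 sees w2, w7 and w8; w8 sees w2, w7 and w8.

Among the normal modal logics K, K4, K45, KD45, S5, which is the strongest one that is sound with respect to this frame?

Transitive (axiom 4): yes — every two-step R-path is closed by a direct edge.
Euclidean (axiom 5): yes — any two successors of a common world are R-related.
Serial (axiom D): no — w4 has no R-successor.
Reflexive (axiom T): no — w1 is not related to itself.
So F validates K, K4, K45; KD45 would additionally require R to be serial. The strongest is K45.

K45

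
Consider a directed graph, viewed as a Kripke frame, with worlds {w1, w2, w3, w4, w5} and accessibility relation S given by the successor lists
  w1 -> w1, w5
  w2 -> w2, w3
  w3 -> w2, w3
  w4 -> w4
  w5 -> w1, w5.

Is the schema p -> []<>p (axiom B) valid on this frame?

By correspondence theory, B is valid on a frame iff S is symmetric.
Symmetric: yes — every pair in S has its reverse in S.

Yes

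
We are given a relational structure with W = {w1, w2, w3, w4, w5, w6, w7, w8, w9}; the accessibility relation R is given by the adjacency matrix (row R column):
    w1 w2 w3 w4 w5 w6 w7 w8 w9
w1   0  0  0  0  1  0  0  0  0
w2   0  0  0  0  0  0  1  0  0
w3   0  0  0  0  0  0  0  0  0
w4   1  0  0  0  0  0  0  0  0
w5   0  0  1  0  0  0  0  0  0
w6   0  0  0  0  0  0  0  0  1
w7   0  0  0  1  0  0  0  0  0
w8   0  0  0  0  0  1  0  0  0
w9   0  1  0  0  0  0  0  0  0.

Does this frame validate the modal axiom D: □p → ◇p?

By correspondence theory, D is valid on a frame iff R is serial.
Serial: no — w3 has no R-successor.

No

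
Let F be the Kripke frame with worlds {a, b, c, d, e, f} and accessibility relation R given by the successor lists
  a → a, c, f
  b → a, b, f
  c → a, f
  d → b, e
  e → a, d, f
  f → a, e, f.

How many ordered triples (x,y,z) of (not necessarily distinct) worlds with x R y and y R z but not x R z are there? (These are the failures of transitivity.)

16

Enumerating: (a,f,e), (b,a,c), (b,f,e), (c,a,c), (c,f,e), (d,b,a), (d,b,f), (d,e,a), (d,e,d), (d,e,f), (e,a,c), (e,d,b), (e,d,e), (e,f,e), (f,a,c), (f,e,d).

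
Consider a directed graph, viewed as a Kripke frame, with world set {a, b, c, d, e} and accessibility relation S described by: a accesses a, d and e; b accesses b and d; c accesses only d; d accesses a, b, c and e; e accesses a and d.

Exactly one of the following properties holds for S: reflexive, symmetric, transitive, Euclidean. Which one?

symmetric

Reflexive: no — c is not related to itself.
Symmetric: yes — every pair in S has its reverse in S.
Transitive: no — a S d and d S b, but not a S b.
Euclidean: no — d S a and d S b, but not a S b.
Only symmetric holds.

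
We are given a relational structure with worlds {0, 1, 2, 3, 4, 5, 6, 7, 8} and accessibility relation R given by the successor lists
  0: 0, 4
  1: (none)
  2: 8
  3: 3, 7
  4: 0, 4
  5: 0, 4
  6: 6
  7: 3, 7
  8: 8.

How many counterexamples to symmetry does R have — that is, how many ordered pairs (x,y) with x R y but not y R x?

Enumerating: (2,8), (5,0), (5,4).

3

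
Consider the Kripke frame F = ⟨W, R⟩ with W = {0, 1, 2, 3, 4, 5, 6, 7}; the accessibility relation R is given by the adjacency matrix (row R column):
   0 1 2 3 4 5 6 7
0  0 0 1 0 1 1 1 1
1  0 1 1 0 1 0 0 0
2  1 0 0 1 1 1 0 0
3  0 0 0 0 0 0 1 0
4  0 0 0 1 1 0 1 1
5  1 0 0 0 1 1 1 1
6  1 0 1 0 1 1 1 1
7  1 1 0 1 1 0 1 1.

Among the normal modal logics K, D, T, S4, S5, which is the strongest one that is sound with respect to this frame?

Serial (axiom D): yes — every world has a successor (e.g. 0 R 2).
Reflexive (axiom T): no — 0 is not related to itself.
Transitive (axiom 4): no — 0 R 2 and 2 R 3, but not 0 R 3.
Euclidean (axiom 5): no — 0 R 2 and 0 R 6, but not 2 R 6.
So F validates K, D; T would additionally require R to be reflexive. The strongest is D.

D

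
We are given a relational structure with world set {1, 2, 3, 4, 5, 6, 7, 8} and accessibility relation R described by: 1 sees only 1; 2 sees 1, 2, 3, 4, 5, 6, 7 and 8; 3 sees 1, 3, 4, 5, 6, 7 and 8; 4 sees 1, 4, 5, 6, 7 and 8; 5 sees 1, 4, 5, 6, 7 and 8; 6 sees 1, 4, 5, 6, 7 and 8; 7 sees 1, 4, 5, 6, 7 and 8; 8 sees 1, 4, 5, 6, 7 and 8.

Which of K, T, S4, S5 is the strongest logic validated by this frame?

S4

Reflexive (axiom T): yes — every world is R-related to itself.
Transitive (axiom 4): yes — every two-step R-path is closed by a direct edge.
Euclidean (axiom 5): no — 2 R 1 and 2 R 3, but not 1 R 3.
So F validates K, T, S4; S5 would additionally require R to be Euclidean. The strongest is S4.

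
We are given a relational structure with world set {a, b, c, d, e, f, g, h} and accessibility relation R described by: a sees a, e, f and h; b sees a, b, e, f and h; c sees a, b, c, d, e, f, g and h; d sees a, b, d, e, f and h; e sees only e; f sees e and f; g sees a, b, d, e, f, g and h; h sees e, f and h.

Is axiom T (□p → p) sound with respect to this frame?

The schema T characterises exactly the reflexive frames.
Reflexive: yes — every world is R-related to itself.

Yes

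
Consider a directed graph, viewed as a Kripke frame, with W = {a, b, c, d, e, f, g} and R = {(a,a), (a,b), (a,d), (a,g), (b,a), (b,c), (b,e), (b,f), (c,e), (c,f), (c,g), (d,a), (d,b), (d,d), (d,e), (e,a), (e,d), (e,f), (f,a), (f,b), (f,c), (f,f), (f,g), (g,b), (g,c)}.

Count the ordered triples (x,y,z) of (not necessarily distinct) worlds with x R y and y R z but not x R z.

39

Enumerating: (a,b,c), (a,b,e), (a,b,f), (a,d,e), (a,g,c), (b,a,b), (b,a,d), (b,a,g), (b,c,g), (b,e,d), (b,f,b), (b,f,g), … and 27 more.
Total: 39.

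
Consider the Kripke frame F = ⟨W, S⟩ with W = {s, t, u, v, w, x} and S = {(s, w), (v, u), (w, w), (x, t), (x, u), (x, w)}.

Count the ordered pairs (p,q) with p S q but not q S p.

Enumerating: (s,w), (v,u), (x,t), (x,u), (x,w).

5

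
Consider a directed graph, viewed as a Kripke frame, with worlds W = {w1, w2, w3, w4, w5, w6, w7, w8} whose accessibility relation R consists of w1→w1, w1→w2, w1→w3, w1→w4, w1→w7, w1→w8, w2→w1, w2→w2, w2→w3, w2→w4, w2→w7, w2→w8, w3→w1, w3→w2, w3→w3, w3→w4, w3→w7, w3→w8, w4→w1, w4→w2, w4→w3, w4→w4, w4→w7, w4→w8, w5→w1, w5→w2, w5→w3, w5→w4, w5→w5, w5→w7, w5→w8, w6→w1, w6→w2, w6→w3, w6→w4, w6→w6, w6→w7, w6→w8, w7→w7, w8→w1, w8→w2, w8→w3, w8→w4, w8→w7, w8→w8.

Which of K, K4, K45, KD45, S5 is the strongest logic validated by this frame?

K4

Transitive (axiom 4): yes — every two-step R-path is closed by a direct edge.
Euclidean (axiom 5): no — w1 R w7 and w1 R w2, but not w7 R w2.
Serial (axiom D): yes — every world has a successor (e.g. w1 R w1).
Reflexive (axiom T): yes — every world is R-related to itself.
So F validates K, K4; K45 would additionally require R to be Euclidean. The strongest is K4.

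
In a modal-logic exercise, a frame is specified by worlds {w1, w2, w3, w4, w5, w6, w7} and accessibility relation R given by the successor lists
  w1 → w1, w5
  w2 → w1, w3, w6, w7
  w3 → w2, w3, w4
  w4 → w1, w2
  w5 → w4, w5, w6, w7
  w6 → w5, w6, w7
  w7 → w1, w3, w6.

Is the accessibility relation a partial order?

No

Reflexive: no — w2 is not related to itself.
Transitive: no — w1 R w5 and w5 R w4, but not w1 R w4.
Antisymmetric: no — w2 R w3 and w3 R w2 with w2 ≠ w3.
So R is not a partial order.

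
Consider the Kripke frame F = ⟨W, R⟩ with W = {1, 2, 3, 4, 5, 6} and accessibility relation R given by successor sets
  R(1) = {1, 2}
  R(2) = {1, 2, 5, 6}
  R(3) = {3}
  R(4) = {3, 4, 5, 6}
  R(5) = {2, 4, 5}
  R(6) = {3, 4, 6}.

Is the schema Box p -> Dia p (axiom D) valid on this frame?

The schema D characterises exactly the serial frames.
Serial: yes — every world has a successor (e.g. 1 R 1).

Yes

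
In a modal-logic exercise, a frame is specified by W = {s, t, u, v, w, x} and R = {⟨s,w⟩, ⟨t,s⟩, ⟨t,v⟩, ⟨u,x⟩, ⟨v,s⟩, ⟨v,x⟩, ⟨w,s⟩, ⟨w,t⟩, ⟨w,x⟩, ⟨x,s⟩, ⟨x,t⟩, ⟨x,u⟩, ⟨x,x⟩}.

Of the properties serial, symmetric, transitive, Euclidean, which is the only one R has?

Serial: yes — every world has a successor (e.g. s R w).
Symmetric: no — t R s but not s R t.
Transitive: no — s R w and w R t, but not s R t.
Euclidean: no — t R s and t R v, but not s R v.
Only serial holds.

serial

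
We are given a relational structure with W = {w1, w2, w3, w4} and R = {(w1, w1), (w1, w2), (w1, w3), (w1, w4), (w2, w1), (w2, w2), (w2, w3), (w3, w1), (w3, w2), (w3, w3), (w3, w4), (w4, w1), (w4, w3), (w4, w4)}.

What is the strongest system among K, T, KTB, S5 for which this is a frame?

KTB

Reflexive (axiom T): yes — every world is R-related to itself.
Symmetric (axiom B): yes — every pair in R has its reverse in R.
Euclidean (axiom 5): no — w1 R w2 and w1 R w4, but not w2 R w4.
So F validates K, T, KTB; S5 would additionally require R to be Euclidean. The strongest is KTB.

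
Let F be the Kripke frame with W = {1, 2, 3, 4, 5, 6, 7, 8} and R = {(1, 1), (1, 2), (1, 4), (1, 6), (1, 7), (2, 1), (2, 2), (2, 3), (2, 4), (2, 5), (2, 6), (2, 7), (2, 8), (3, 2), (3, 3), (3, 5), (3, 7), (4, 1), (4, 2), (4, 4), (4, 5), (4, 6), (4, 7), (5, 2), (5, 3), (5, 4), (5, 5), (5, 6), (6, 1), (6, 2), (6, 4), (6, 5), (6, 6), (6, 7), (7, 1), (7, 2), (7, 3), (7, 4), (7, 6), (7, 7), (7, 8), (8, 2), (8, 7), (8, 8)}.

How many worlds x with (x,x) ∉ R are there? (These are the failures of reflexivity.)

0

R is reflexive; there are no such worlds.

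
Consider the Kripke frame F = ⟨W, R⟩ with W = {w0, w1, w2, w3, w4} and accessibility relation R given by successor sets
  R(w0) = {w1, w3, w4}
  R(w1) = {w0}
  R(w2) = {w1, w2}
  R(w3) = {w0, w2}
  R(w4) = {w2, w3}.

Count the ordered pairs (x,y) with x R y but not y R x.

Enumerating: (w0,w4), (w2,w1), (w3,w2), (w4,w2), (w4,w3).

5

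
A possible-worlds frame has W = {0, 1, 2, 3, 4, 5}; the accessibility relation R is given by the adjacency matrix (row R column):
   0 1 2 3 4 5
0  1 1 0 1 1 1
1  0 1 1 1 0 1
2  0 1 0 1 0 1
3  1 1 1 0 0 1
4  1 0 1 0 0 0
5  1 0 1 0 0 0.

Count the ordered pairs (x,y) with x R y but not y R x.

4

Enumerating: (0,1), (1,5), (3,5), (4,2).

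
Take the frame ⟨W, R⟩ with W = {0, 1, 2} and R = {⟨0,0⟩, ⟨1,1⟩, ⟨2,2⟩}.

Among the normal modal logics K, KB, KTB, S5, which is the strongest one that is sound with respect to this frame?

S5

Symmetric (axiom B): yes — every pair in R has its reverse in R.
Reflexive (axiom T): yes — every world is R-related to itself.
Euclidean (axiom 5): yes — any two successors of a common world are R-related.
So F validates K, KB, KTB, S5. The strongest is S5.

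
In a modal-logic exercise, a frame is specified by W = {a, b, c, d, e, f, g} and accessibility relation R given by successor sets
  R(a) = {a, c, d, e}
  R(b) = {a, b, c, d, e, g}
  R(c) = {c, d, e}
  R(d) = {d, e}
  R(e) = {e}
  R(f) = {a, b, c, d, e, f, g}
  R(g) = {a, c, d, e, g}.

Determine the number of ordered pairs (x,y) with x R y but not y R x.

21

Enumerating: (a,c), (a,d), (a,e), (b,a), (b,c), (b,d), (b,e), (b,g), (c,d), (c,e), (d,e), (f,a), … and 9 more.
Total: 21.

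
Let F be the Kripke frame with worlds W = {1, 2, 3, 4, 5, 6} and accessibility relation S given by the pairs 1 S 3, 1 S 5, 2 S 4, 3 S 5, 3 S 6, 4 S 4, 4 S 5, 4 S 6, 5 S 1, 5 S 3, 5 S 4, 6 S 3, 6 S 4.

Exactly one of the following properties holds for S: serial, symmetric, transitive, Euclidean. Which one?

Serial: yes — every world has a successor (e.g. 1 S 3).
Symmetric: no — 1 S 3 but not 3 S 1.
Transitive: no — 1 S 3 and 3 S 6, but not 1 S 6.
Euclidean: no — 3 S 5 and 3 S 6, but not 5 S 6.
Only serial holds.

serial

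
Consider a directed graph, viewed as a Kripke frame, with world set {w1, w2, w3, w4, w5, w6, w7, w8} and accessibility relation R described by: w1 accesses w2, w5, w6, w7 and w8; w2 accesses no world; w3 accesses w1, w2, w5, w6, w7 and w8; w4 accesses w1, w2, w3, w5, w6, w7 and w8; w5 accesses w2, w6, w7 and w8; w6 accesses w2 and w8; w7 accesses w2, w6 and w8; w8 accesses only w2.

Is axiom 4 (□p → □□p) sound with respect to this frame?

Yes

By correspondence theory, 4 is valid on a frame iff R is transitive.
Transitive: yes — every two-step R-path is closed by a direct edge.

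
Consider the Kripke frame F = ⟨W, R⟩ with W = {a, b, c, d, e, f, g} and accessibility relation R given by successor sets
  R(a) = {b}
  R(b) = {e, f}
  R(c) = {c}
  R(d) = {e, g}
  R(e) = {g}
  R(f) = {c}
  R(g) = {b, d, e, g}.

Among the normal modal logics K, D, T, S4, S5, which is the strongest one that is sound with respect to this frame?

D

Serial (axiom D): yes — every world has a successor (e.g. a R b).
Reflexive (axiom T): no — a is not related to itself.
Transitive (axiom 4): no — a R b and b R e, but not a R e.
Euclidean (axiom 5): no — b R e and b R f, but not e R f.
So F validates K, D; T would additionally require R to be reflexive. The strongest is D.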